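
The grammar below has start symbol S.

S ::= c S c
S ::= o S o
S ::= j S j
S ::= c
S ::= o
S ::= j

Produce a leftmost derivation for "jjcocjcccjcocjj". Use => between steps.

S => jSj => jjSjj => jjcScjj => jjcoSocjj => jjcocScocjj => jjcocjSjcocjj => jjcocjcScjcocjj => jjcocjcccjcocjj

S => jSj   [S ::= j S j]
jSj => jjSjj   [S ::= j S j]
jjSjj => jjcScjj   [S ::= c S c]
jjcScjj => jjcoSocjj   [S ::= o S o]
jjcoSocjj => jjcocScocjj   [S ::= c S c]
jjcocScocjj => jjcocjSjcocjj   [S ::= j S j]
jjcocjSjcocjj => jjcocjcScjcocjj   [S ::= c S c]
jjcocjcScjcocjj => jjcocjcccjcocjj   [S ::= c]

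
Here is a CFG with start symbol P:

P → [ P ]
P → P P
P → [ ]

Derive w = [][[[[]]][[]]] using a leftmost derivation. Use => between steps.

P => PP => []P => [][P] => [][PP] => [][[P]P] => [][[[P]]P] => [][[[[]]]P] => [][[[[]]][P]] => [][[[[]]][[]]]

P => PP   [P → P P]
PP => []P   [P → [ ]]
[]P => [][P]   [P → [ P ]]
[][P] => [][PP]   [P → P P]
[][PP] => [][[P]P]   [P → [ P ]]
[][[P]P] => [][[[P]]P]   [P → [ P ]]
[][[[P]]P] => [][[[[]]]P]   [P → [ ]]
[][[[[]]]P] => [][[[[]]][P]]   [P → [ P ]]
[][[[[]]][P]] => [][[[[]]][[]]]   [P → [ ]]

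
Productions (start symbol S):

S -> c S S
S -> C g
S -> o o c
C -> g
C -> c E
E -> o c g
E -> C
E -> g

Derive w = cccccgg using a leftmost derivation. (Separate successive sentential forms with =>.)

S => Cg => cEg => cCg => ccEg => ccCg => cccEg => cccCg => ccccEg => ccccCg => cccccEg => cccccCg => cccccgg

S => Cg   [S -> C g]
Cg => cEg   [C -> c E]
cEg => cCg   [E -> C]
cCg => ccEg   [C -> c E]
ccEg => ccCg   [E -> C]
ccCg => cccEg   [C -> c E]
cccEg => cccCg   [E -> C]
cccCg => ccccEg   [C -> c E]
ccccEg => ccccCg   [E -> C]
ccccCg => cccccEg   [C -> c E]
cccccEg => cccccCg   [E -> C]
cccccCg => cccccgg   [C -> g]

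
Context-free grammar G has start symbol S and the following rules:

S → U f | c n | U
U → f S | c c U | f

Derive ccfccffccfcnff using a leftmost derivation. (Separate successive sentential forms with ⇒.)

S ⇒ U ⇒ ccU ⇒ ccfS ⇒ ccfU ⇒ ccfccU ⇒ ccfccfS ⇒ ccfccfUf ⇒ ccfccffSf ⇒ ccfccffUff ⇒ ccfccffccUff ⇒ ccfccffccfSff ⇒ ccfccffccfcnff

S ⇒ U   [S → U]
U ⇒ ccU   [U → c c U]
ccU ⇒ ccfS   [U → f S]
ccfS ⇒ ccfU   [S → U]
ccfU ⇒ ccfccU   [U → c c U]
ccfccU ⇒ ccfccfS   [U → f S]
ccfccfS ⇒ ccfccfUf   [S → U f]
ccfccfUf ⇒ ccfccffSf   [U → f S]
ccfccffSf ⇒ ccfccffUff   [S → U f]
ccfccffUff ⇒ ccfccffccUff   [U → c c U]
ccfccffccUff ⇒ ccfccffccfSff   [U → f S]
ccfccffccfSff ⇒ ccfccffccfcnff   [S → c n]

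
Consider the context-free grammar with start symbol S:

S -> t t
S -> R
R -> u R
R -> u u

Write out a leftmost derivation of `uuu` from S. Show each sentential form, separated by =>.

S => R   [S -> R]
R => uR   [R -> u R]
uR => uuu   [R -> u u]

S=>R=>uR=>uuu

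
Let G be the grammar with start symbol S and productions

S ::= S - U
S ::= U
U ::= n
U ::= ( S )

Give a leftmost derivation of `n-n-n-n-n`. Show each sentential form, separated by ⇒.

S ⇒ S-U   [S ::= S - U]
S-U ⇒ S-U-U   [S ::= S - U]
S-U-U ⇒ S-U-U-U   [S ::= S - U]
S-U-U-U ⇒ S-U-U-U-U   [S ::= S - U]
S-U-U-U-U ⇒ U-U-U-U-U   [S ::= U]
U-U-U-U-U ⇒ n-U-U-U-U   [U ::= n]
n-U-U-U-U ⇒ n-n-U-U-U   [U ::= n]
n-n-U-U-U ⇒ n-n-n-U-U   [U ::= n]
n-n-n-U-U ⇒ n-n-n-n-U   [U ::= n]
n-n-n-n-U ⇒ n-n-n-n-n   [U ::= n]

S⇒S-U⇒S-U-U⇒S-U-U-U⇒S-U-U-U-U⇒U-U-U-U-U⇒n-U-U-U-U⇒n-n-U-U-U⇒n-n-n-U-U⇒n-n-n-n-U⇒n-n-n-n-n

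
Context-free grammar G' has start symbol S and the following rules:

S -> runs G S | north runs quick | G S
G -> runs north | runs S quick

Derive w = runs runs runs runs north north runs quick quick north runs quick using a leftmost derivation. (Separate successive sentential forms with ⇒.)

S ⇒ runs G S   [S -> runs G S]
runs G S ⇒ runs runs S quick S   [G -> runs S quick]
runs runs S quick S ⇒ runs runs runs G S quick S   [S -> runs G S]
runs runs runs G S quick S ⇒ runs runs runs runs north S quick S   [G -> runs north]
runs runs runs runs north S quick S ⇒ runs runs runs runs north north runs quick quick S   [S -> north runs quick]
runs runs runs runs north north runs quick quick S ⇒ runs runs runs runs north north runs quick quick north runs quick   [S -> north runs quick]

S ⇒ runs G S ⇒ runs runs S quick S ⇒ runs runs runs G S quick S ⇒ runs runs runs runs north S quick S ⇒ runs runs runs runs north north runs quick quick S ⇒ runs runs runs runs north north runs quick quick north runs quick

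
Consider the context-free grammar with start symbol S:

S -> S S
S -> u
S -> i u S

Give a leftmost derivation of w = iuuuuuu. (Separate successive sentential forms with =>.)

S => SS   [S -> S S]
SS => SSS   [S -> S S]
SSS => SSSS   [S -> S S]
SSSS => iuSSSS   [S -> i u S]
iuSSSS => iuSSSSS   [S -> S S]
iuSSSSS => iuuSSSS   [S -> u]
iuuSSSS => iuuuSSS   [S -> u]
iuuuSSS => iuuuuSS   [S -> u]
iuuuuSS => iuuuuuS   [S -> u]
iuuuuuS => iuuuuuu   [S -> u]

S=>SS=>SSS=>SSSS=>iuSSSS=>iuSSSSS=>iuuSSSS=>iuuuSSS=>iuuuuSS=>iuuuuuS=>iuuuuuu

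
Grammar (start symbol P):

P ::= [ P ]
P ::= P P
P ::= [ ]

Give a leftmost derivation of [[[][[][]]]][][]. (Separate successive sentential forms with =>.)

P => PP => [P]P => [[P]]P => [[PP]]P => [[[]P]]P => [[[][P]]]P => [[[][PP]]]P => [[[][[]P]]]P => [[[][[][]]]]P => [[[][[][]]]]PP => [[[][[][]]]][]P => [[[][[][]]]][][]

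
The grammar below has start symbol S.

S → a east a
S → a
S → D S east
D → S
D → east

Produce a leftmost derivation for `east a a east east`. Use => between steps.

S => D S east => east S east => east D S east east => east S S east east => east a S east east => east a a east east

S => D S east   [S → D S east]
D S east => east S east   [D → east]
east S east => east D S east east   [S → D S east]
east D S east east => east S S east east   [D → S]
east S S east east => east a S east east   [S → a]
east a S east east => east a a east east   [S → a]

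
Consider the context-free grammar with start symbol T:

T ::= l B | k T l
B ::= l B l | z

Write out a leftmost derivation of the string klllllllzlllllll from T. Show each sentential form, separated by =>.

T=>kTl=>klBl=>kllBll=>klllBlll=>kllllBllll=>klllllBlllll=>kllllllBllllll=>klllllllBlllllll=>klllllllzlllllll

T => kTl   [T ::= k T l]
kTl => klBl   [T ::= l B]
klBl => kllBll   [B ::= l B l]
kllBll => klllBlll   [B ::= l B l]
klllBlll => kllllBllll   [B ::= l B l]
kllllBllll => klllllBlllll   [B ::= l B l]
klllllBlllll => kllllllBllllll   [B ::= l B l]
kllllllBllllll => klllllllBlllllll   [B ::= l B l]
klllllllBlllllll => klllllllzlllllll   [B ::= z]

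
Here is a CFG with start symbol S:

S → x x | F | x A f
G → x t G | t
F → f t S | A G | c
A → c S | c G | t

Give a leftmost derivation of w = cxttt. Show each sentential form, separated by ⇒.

S ⇒ F   [S → F]
F ⇒ AG   [F → A G]
AG ⇒ cGG   [A → c G]
cGG ⇒ cxtGG   [G → x t G]
cxtGG ⇒ cxttG   [G → t]
cxttG ⇒ cxttt   [G → t]

S⇒F⇒AG⇒cGG⇒cxtGG⇒cxttG⇒cxttt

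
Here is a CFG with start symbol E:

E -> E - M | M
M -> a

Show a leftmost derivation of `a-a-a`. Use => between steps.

E => E-M => E-M-M => M-M-M => a-M-M => a-a-M => a-a-a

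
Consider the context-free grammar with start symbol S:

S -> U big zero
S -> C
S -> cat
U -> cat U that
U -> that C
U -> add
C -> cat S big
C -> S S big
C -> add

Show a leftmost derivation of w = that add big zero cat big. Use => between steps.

S => C   [S -> C]
C => S S big   [C -> S S big]
S S big => U big zero S big   [S -> U big zero]
U big zero S big => that C big zero S big   [U -> that C]
that C big zero S big => that add big zero S big   [C -> add]
that add big zero S big => that add big zero cat big   [S -> cat]

S => C => S S big => U big zero S big => that C big zero S big => that add big zero S big => that add big zero cat big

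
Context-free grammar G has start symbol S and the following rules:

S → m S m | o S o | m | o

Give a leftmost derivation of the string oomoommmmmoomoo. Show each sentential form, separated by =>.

S => oSo => ooSoo => oomSmoo => oomoSomoo => oomooSoomoo => oomoomSmoomoo => oomoommSmmoomoo => oomoommmmmoomoo

S => oSo   [S → o S o]
oSo => ooSoo   [S → o S o]
ooSoo => oomSmoo   [S → m S m]
oomSmoo => oomoSomoo   [S → o S o]
oomoSomoo => oomooSoomoo   [S → o S o]
oomooSoomoo => oomoomSmoomoo   [S → m S m]
oomoomSmoomoo => oomoommSmmoomoo   [S → m S m]
oomoommSmmoomoo => oomoommmmmoomoo   [S → m]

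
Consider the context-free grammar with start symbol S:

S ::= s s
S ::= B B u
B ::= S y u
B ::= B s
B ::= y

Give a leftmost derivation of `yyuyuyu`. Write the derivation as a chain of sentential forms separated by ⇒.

S ⇒ BBu   [S ::= B B u]
BBu ⇒ SyuBu   [B ::= S y u]
SyuBu ⇒ BBuyuBu   [S ::= B B u]
BBuyuBu ⇒ yBuyuBu   [B ::= y]
yBuyuBu ⇒ yyuyuBu   [B ::= y]
yyuyuBu ⇒ yyuyuyu   [B ::= y]

S ⇒ BBu ⇒ SyuBu ⇒ BBuyuBu ⇒ yBuyuBu ⇒ yyuyuBu ⇒ yyuyuyu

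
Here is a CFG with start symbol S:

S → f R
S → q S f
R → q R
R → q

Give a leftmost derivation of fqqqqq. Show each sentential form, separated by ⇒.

S ⇒ fR ⇒ fqR ⇒ fqqR ⇒ fqqqR ⇒ fqqqqR ⇒ fqqqqq

S ⇒ fR   [S → f R]
fR ⇒ fqR   [R → q R]
fqR ⇒ fqqR   [R → q R]
fqqR ⇒ fqqqR   [R → q R]
fqqqR ⇒ fqqqqR   [R → q R]
fqqqqR ⇒ fqqqqq   [R → q]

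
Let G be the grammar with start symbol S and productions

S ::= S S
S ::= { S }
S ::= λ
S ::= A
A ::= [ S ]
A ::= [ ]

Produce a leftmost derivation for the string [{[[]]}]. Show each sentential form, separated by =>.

S => A => [S] => [{S}] => [{A}] => [{[S]}] => [{[A]}] => [{[[]]}]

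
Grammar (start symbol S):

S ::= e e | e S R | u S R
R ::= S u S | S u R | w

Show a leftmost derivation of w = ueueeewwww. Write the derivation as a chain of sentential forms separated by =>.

S => uSR   [S ::= u S R]
uSR => ueSRR   [S ::= e S R]
ueSRR => ueuSRRR   [S ::= u S R]
ueuSRRR => ueueSRRRR   [S ::= e S R]
ueueSRRRR => ueueeeRRRR   [S ::= e e]
ueueeeRRRR => ueueeewRRR   [R ::= w]
ueueeewRRR => ueueeewwRR   [R ::= w]
ueueeewwRR => ueueeewwwR   [R ::= w]
ueueeewwwR => ueueeewwww   [R ::= w]

S=>uSR=>ueSRR=>ueuSRRR=>ueueSRRRR=>ueueeeRRRR=>ueueeewRRR=>ueueeewwRR=>ueueeewwwR=>ueueeewwww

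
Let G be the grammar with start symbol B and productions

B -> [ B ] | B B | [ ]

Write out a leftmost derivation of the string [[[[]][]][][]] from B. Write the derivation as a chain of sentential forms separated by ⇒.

B ⇒ [B] ⇒ [BB] ⇒ [BBB] ⇒ [[B]BB] ⇒ [[BB]BB] ⇒ [[[B]B]BB] ⇒ [[[[]]B]BB] ⇒ [[[[]][]]BB] ⇒ [[[[]][]][]B] ⇒ [[[[]][]][][]]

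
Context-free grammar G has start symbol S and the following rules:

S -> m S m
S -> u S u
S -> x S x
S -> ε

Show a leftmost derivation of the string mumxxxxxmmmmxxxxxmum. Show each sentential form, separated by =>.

S => mSm   [S -> m S m]
mSm => muSum   [S -> u S u]
muSum => mumSmum   [S -> m S m]
mumSmum => mumxSxmum   [S -> x S x]
mumxSxmum => mumxxSxxmum   [S -> x S x]
mumxxSxxmum => mumxxxSxxxmum   [S -> x S x]
mumxxxSxxxmum => mumxxxxSxxxxmum   [S -> x S x]
mumxxxxSxxxxmum => mumxxxxxSxxxxxmum   [S -> x S x]
mumxxxxxSxxxxxmum => mumxxxxxmSmxxxxxmum   [S -> m S m]
mumxxxxxmSmxxxxxmum => mumxxxxxmmSmmxxxxxmum   [S -> m S m]
mumxxxxxmmSmmxxxxxmum => mumxxxxxmmmmxxxxxmum   [S -> ε]

S => mSm => muSum => mumSmum => mumxSxmum => mumxxSxxmum => mumxxxSxxxmum => mumxxxxSxxxxmum => mumxxxxxSxxxxxmum => mumxxxxxmSmxxxxxmum => mumxxxxxmmSmmxxxxxmum => mumxxxxxmmmmxxxxxmum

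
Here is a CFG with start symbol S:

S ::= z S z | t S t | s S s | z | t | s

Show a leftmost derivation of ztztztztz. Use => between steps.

S=>zSz=>ztStz=>ztzSztz=>ztztStztz=>ztztztztz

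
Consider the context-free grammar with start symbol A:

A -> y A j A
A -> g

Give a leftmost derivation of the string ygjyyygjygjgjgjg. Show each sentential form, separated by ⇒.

A ⇒ yAjA ⇒ ygjA ⇒ ygjyAjA ⇒ ygjyyAjAjA ⇒ ygjyyyAjAjAjA ⇒ ygjyyygjAjAjA ⇒ ygjyyygjyAjAjAjA ⇒ ygjyyygjygjAjAjA ⇒ ygjyyygjygjgjAjA ⇒ ygjyyygjygjgjgjA ⇒ ygjyyygjygjgjgjg

A ⇒ yAjA   [A -> y A j A]
yAjA ⇒ ygjA   [A -> g]
ygjA ⇒ ygjyAjA   [A -> y A j A]
ygjyAjA ⇒ ygjyyAjAjA   [A -> y A j A]
ygjyyAjAjA ⇒ ygjyyyAjAjAjA   [A -> y A j A]
ygjyyyAjAjAjA ⇒ ygjyyygjAjAjA   [A -> g]
ygjyyygjAjAjA ⇒ ygjyyygjyAjAjAjA   [A -> y A j A]
ygjyyygjyAjAjAjA ⇒ ygjyyygjygjAjAjA   [A -> g]
ygjyyygjygjAjAjA ⇒ ygjyyygjygjgjAjA   [A -> g]
ygjyyygjygjgjAjA ⇒ ygjyyygjygjgjgjA   [A -> g]
ygjyyygjygjgjgjA ⇒ ygjyyygjygjgjgjg   [A -> g]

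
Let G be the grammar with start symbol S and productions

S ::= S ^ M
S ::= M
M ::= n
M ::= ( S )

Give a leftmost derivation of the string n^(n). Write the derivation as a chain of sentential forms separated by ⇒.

S ⇒ S^M ⇒ M^M ⇒ n^M ⇒ n^(S) ⇒ n^(M) ⇒ n^(n)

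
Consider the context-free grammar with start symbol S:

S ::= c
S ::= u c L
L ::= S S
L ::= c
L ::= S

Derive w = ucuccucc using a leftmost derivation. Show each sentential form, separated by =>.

S=>ucL=>ucS=>ucucL=>ucucSS=>ucuccS=>ucuccucL=>ucuccucc

S => ucL   [S ::= u c L]
ucL => ucS   [L ::= S]
ucS => ucucL   [S ::= u c L]
ucucL => ucucSS   [L ::= S S]
ucucSS => ucuccS   [S ::= c]
ucuccS => ucuccucL   [S ::= u c L]
ucuccucL => ucuccucc   [L ::= c]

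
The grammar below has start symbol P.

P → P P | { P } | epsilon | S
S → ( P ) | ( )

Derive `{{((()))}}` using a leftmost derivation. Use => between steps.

P=>{P}=>{{P}}=>{{S}}=>{{(P)}}=>{{(S)}}=>{{((P))}}=>{{((S))}}=>{{((()))}}

P => {P}   [P → { P }]
{P} => {{P}}   [P → { P }]
{{P}} => {{S}}   [P → S]
{{S}} => {{(P)}}   [S → ( P )]
{{(P)}} => {{(S)}}   [P → S]
{{(S)}} => {{((P))}}   [S → ( P )]
{{((P))}} => {{((S))}}   [P → S]
{{((S))}} => {{((()))}}   [S → ( )]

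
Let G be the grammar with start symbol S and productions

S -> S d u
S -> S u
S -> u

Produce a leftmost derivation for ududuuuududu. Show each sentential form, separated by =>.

S => Sdu => Sdudu => Sududu => Suududu => Suuududu => Sduuuududu => Sduduuuududu => ududuuuududu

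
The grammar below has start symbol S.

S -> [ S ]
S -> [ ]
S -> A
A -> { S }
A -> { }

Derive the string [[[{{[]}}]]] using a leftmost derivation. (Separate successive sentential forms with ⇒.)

S ⇒ [S]   [S -> [ S ]]
[S] ⇒ [[S]]   [S -> [ S ]]
[[S]] ⇒ [[[S]]]   [S -> [ S ]]
[[[S]]] ⇒ [[[A]]]   [S -> A]
[[[A]]] ⇒ [[[{S}]]]   [A -> { S }]
[[[{S}]]] ⇒ [[[{A}]]]   [S -> A]
[[[{A}]]] ⇒ [[[{{S}}]]]   [A -> { S }]
[[[{{S}}]]] ⇒ [[[{{[]}}]]]   [S -> [ ]]

S⇒[S]⇒[[S]]⇒[[[S]]]⇒[[[A]]]⇒[[[{S}]]]⇒[[[{A}]]]⇒[[[{{S}}]]]⇒[[[{{[]}}]]]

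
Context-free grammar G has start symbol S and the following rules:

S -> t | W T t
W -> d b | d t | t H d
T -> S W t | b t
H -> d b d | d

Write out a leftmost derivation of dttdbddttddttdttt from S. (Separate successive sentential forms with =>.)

S => WTt => dtTt => dtSWtt => dtWTtWtt => dttHdTtWtt => dttdbddTtWtt => dttdbddSWttWtt => dttdbddtWttWtt => dttdbddttHdttWtt => dttdbddttddttWtt => dttdbddttddttdttt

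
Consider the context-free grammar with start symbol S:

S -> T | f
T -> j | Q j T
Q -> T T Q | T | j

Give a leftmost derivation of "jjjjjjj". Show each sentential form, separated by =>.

S => T => QjT => TjT => QjTjT => jjTjT => jjQjTjT => jjjjTjT => jjjjjjT => jjjjjjj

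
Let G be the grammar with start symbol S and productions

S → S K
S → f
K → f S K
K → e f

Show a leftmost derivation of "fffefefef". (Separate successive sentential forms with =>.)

S=>SK=>SKK=>SKKK=>fKKK=>ffSKKK=>fffKKK=>fffefKK=>fffefefK=>fffefefef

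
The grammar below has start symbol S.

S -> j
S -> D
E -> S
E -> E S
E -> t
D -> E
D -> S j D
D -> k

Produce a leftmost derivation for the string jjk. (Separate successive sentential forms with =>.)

S=>D=>SjD=>jjD=>jjk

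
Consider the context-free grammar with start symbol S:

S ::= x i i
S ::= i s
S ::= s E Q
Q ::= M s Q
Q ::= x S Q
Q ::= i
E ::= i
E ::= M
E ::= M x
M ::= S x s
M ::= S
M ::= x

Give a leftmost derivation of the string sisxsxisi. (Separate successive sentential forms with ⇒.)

S ⇒ sEQ ⇒ sMQ ⇒ sSxsQ ⇒ sisxsQ ⇒ sisxsxSQ ⇒ sisxsxisQ ⇒ sisxsxisi

S ⇒ sEQ   [S ::= s E Q]
sEQ ⇒ sMQ   [E ::= M]
sMQ ⇒ sSxsQ   [M ::= S x s]
sSxsQ ⇒ sisxsQ   [S ::= i s]
sisxsQ ⇒ sisxsxSQ   [Q ::= x S Q]
sisxsxSQ ⇒ sisxsxisQ   [S ::= i s]
sisxsxisQ ⇒ sisxsxisi   [Q ::= i]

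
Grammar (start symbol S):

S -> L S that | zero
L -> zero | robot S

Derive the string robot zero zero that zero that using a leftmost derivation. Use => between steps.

S => L S that => robot S S that => robot L S that S that => robot zero S that S that => robot zero zero that S that => robot zero zero that zero that

S => L S that   [S -> L S that]
L S that => robot S S that   [L -> robot S]
robot S S that => robot L S that S that   [S -> L S that]
robot L S that S that => robot zero S that S that   [L -> zero]
robot zero S that S that => robot zero zero that S that   [S -> zero]
robot zero zero that S that => robot zero zero that zero that   [S -> zero]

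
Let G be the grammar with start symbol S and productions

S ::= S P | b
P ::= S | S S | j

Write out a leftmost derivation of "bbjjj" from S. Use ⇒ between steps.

S ⇒ SP ⇒ SPP ⇒ SPPP ⇒ bPPP ⇒ bSPP ⇒ bSPPP ⇒ bbPPP ⇒ bbjPP ⇒ bbjjP ⇒ bbjjj

S ⇒ SP   [S ::= S P]
SP ⇒ SPP   [S ::= S P]
SPP ⇒ SPPP   [S ::= S P]
SPPP ⇒ bPPP   [S ::= b]
bPPP ⇒ bSPP   [P ::= S]
bSPP ⇒ bSPPP   [S ::= S P]
bSPPP ⇒ bbPPP   [S ::= b]
bbPPP ⇒ bbjPP   [P ::= j]
bbjPP ⇒ bbjjP   [P ::= j]
bbjjP ⇒ bbjjj   [P ::= j]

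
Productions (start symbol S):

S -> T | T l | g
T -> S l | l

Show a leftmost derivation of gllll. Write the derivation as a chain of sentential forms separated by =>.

S => Tl   [S -> T l]
Tl => Sll   [T -> S l]
Sll => Tll   [S -> T]
Tll => Slll   [T -> S l]
Slll => Tlll   [S -> T]
Tlll => Sllll   [T -> S l]
Sllll => gllll   [S -> g]

S=>Tl=>Sll=>Tll=>Slll=>Tlll=>Sllll=>gllll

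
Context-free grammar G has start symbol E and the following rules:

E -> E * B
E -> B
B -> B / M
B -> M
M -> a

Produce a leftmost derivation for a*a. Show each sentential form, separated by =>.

E=>E*B=>B*B=>M*B=>a*B=>a*M=>a*a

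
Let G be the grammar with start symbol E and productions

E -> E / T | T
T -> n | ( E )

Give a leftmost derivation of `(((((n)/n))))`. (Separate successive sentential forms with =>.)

E => T => (E) => (T) => ((E)) => ((T)) => (((E))) => (((T))) => ((((E)))) => ((((E/T)))) => ((((T/T)))) => (((((E)/T)))) => (((((T)/T)))) => (((((n)/T)))) => (((((n)/n))))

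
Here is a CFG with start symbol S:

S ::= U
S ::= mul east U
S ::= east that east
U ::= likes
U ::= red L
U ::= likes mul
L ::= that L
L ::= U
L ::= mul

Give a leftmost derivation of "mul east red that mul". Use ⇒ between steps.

S ⇒ mul east U   [S ::= mul east U]
mul east U ⇒ mul east red L   [U ::= red L]
mul east red L ⇒ mul east red that L   [L ::= that L]
mul east red that L ⇒ mul east red that mul   [L ::= mul]

S ⇒ mul east U ⇒ mul east red L ⇒ mul east red that L ⇒ mul east red that mul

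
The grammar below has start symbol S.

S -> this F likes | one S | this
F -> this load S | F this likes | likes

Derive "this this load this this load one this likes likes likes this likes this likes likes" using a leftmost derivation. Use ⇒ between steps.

S ⇒ this F likes ⇒ this F this likes likes ⇒ this F this likes this likes likes ⇒ this this load S this likes this likes likes ⇒ this this load this F likes this likes this likes likes ⇒ this this load this this load S likes this likes this likes likes ⇒ this this load this this load one S likes this likes this likes likes ⇒ this this load this this load one this F likes likes this likes this likes likes ⇒ this this load this this load one this likes likes likes this likes this likes likes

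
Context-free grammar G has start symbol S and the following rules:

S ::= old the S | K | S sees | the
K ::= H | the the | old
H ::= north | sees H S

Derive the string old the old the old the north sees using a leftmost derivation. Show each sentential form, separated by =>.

S => old the S => old the S sees => old the old the S sees => old the old the old the S sees => old the old the old the K sees => old the old the old the H sees => old the old the old the north sees

S => old the S   [S ::= old the S]
old the S => old the S sees   [S ::= S sees]
old the S sees => old the old the S sees   [S ::= old the S]
old the old the S sees => old the old the old the S sees   [S ::= old the S]
old the old the old the S sees => old the old the old the K sees   [S ::= K]
old the old the old the K sees => old the old the old the H sees   [K ::= H]
old the old the old the H sees => old the old the old the north sees   [H ::= north]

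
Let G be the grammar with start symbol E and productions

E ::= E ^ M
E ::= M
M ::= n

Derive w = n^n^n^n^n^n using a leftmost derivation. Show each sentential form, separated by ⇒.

E ⇒ E^M ⇒ E^M^M ⇒ E^M^M^M ⇒ E^M^M^M^M ⇒ E^M^M^M^M^M ⇒ M^M^M^M^M^M ⇒ n^M^M^M^M^M ⇒ n^n^M^M^M^M ⇒ n^n^n^M^M^M ⇒ n^n^n^n^M^M ⇒ n^n^n^n^n^M ⇒ n^n^n^n^n^n

E ⇒ E^M   [E ::= E ^ M]
E^M ⇒ E^M^M   [E ::= E ^ M]
E^M^M ⇒ E^M^M^M   [E ::= E ^ M]
E^M^M^M ⇒ E^M^M^M^M   [E ::= E ^ M]
E^M^M^M^M ⇒ E^M^M^M^M^M   [E ::= E ^ M]
E^M^M^M^M^M ⇒ M^M^M^M^M^M   [E ::= M]
M^M^M^M^M^M ⇒ n^M^M^M^M^M   [M ::= n]
n^M^M^M^M^M ⇒ n^n^M^M^M^M   [M ::= n]
n^n^M^M^M^M ⇒ n^n^n^M^M^M   [M ::= n]
n^n^n^M^M^M ⇒ n^n^n^n^M^M   [M ::= n]
n^n^n^n^M^M ⇒ n^n^n^n^n^M   [M ::= n]
n^n^n^n^n^M ⇒ n^n^n^n^n^n   [M ::= n]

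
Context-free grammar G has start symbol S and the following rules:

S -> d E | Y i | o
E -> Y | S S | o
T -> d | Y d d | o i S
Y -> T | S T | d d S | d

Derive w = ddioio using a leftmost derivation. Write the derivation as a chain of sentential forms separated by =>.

S => dE => dY => dST => dYiT => dTiT => ddiT => ddioiS => ddioio

S => dE   [S -> d E]
dE => dY   [E -> Y]
dY => dST   [Y -> S T]
dST => dYiT   [S -> Y i]
dYiT => dTiT   [Y -> T]
dTiT => ddiT   [T -> d]
ddiT => ddioiS   [T -> o i S]
ddioiS => ddioio   [S -> o]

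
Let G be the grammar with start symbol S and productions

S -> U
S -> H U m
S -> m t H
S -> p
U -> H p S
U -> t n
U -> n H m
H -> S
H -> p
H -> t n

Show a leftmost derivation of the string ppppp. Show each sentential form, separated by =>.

S => U => HpS => SpS => UpS => HpSpS => ppSpS => ppppS => ppppp

S => U   [S -> U]
U => HpS   [U -> H p S]
HpS => SpS   [H -> S]
SpS => UpS   [S -> U]
UpS => HpSpS   [U -> H p S]
HpSpS => ppSpS   [H -> p]
ppSpS => ppppS   [S -> p]
ppppS => ppppp   [S -> p]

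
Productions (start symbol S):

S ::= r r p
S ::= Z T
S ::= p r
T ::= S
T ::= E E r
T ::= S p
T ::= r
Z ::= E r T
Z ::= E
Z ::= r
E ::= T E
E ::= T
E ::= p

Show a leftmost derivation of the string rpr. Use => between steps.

S=>ZT=>ET=>TET=>rET=>rpT=>rpr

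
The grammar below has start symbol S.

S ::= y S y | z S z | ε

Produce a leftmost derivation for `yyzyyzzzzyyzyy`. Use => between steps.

S => ySy => yySyy => yyzSzyy => yyzySyzyy => yyzyySyyzyy => yyzyyzSzyyzyy => yyzyyzzSzzyyzyy => yyzyyzzzzyyzyy

S => ySy   [S ::= y S y]
ySy => yySyy   [S ::= y S y]
yySyy => yyzSzyy   [S ::= z S z]
yyzSzyy => yyzySyzyy   [S ::= y S y]
yyzySyzyy => yyzyySyyzyy   [S ::= y S y]
yyzyySyyzyy => yyzyyzSzyyzyy   [S ::= z S z]
yyzyyzSzyyzyy => yyzyyzzSzzyyzyy   [S ::= z S z]
yyzyyzzSzzyyzyy => yyzyyzzzzyyzyy   [S ::= ε]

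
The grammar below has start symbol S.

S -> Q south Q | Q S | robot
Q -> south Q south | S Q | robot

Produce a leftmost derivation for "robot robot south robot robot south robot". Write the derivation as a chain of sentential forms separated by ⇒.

S ⇒ Q south Q ⇒ S Q south Q ⇒ Q south Q Q south Q ⇒ S Q south Q Q south Q ⇒ robot Q south Q Q south Q ⇒ robot robot south Q Q south Q ⇒ robot robot south robot Q south Q ⇒ robot robot south robot robot south Q ⇒ robot robot south robot robot south robot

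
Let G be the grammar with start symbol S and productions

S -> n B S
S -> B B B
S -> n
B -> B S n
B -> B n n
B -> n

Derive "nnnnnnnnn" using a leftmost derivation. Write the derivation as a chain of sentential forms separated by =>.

S => BBB => BSnBB => BnnSnBB => nnnSnBB => nnnnnBB => nnnnnnB => nnnnnnBnn => nnnnnnnnn

S => BBB   [S -> B B B]
BBB => BSnBB   [B -> B S n]
BSnBB => BnnSnBB   [B -> B n n]
BnnSnBB => nnnSnBB   [B -> n]
nnnSnBB => nnnnnBB   [S -> n]
nnnnnBB => nnnnnnB   [B -> n]
nnnnnnB => nnnnnnBnn   [B -> B n n]
nnnnnnBnn => nnnnnnnnn   [B -> n]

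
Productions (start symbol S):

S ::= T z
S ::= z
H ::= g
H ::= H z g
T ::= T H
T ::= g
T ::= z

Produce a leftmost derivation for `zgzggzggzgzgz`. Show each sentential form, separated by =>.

S => Tz => THz => THHz => THHHz => zHHHz => zHzgHHz => zgzgHHz => zgzgHzgHz => zgzggzgHz => zgzggzgHzgz => zgzggzgHzgzgz => zgzggzggzgzgz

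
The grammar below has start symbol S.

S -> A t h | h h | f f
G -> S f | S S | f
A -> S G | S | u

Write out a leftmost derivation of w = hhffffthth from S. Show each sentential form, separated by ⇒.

S⇒Ath⇒Sth⇒Athth⇒SGthth⇒hhGthth⇒hhSSthth⇒hhffSthth⇒hhffffthth

S ⇒ Ath   [S -> A t h]
Ath ⇒ Sth   [A -> S]
Sth ⇒ Athth   [S -> A t h]
Athth ⇒ SGthth   [A -> S G]
SGthth ⇒ hhGthth   [S -> h h]
hhGthth ⇒ hhSSthth   [G -> S S]
hhSSthth ⇒ hhffSthth   [S -> f f]
hhffSthth ⇒ hhffffthth   [S -> f f]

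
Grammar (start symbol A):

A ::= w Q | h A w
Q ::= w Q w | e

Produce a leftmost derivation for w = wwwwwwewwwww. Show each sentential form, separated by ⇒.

A⇒wQ⇒wwQw⇒wwwQww⇒wwwwQwww⇒wwwwwQwwww⇒wwwwwwQwwwww⇒wwwwwwewwwww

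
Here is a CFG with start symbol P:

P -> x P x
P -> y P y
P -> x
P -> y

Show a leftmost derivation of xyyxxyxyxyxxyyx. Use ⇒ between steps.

P⇒xPx⇒xyPyx⇒xyyPyyx⇒xyyxPxyyx⇒xyyxxPxxyyx⇒xyyxxyPyxxyyx⇒xyyxxyxPxyxxyyx⇒xyyxxyxyxyxxyyx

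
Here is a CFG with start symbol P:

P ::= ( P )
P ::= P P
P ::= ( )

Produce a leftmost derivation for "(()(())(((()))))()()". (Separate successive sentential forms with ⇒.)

P ⇒ PP ⇒ (P)P ⇒ (PP)P ⇒ (()P)P ⇒ (()PP)P ⇒ (()(P)P)P ⇒ (()(())P)P ⇒ (()(())(P))P ⇒ (()(())((P)))P ⇒ (()(())(((P))))P ⇒ (()(())(((()))))P ⇒ (()(())(((()))))PP ⇒ (()(())(((()))))()P ⇒ (()(())(((()))))()()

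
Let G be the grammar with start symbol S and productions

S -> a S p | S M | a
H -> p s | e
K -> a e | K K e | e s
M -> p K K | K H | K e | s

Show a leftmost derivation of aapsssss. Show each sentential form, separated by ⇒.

S ⇒ SM ⇒ SMM ⇒ SMMM ⇒ SMMMM ⇒ SMMMMM ⇒ aSpMMMMM ⇒ aapMMMMM ⇒ aapsMMMM ⇒ aapssMMM ⇒ aapsssMM ⇒ aapssssM ⇒ aapsssss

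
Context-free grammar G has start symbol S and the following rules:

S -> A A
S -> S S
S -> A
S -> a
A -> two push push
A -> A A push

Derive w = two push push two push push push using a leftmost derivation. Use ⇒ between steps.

S ⇒ A   [S -> A]
A ⇒ A A push   [A -> A A push]
A A push ⇒ two push push A push   [A -> two push push]
two push push A push ⇒ two push push two push push push   [A -> two push push]

S ⇒ A ⇒ A A push ⇒ two push push A push ⇒ two push push two push push push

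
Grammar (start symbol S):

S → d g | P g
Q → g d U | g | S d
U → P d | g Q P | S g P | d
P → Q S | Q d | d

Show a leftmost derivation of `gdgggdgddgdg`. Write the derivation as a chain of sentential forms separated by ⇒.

S ⇒ Pg   [S → P g]
Pg ⇒ Qdg   [P → Q d]
Qdg ⇒ gdUdg   [Q → g d U]
gdUdg ⇒ gdgQPdg   [U → g Q P]
gdgQPdg ⇒ gdggPdg   [Q → g]
gdggPdg ⇒ gdggQSdg   [P → Q S]
gdggQSdg ⇒ gdggSdSdg   [Q → S d]
gdggSdSdg ⇒ gdggPgdSdg   [S → P g]
gdggPgdSdg ⇒ gdggQdgdSdg   [P → Q d]
gdggQdgdSdg ⇒ gdgggdgdSdg   [Q → g]
gdgggdgdSdg ⇒ gdgggdgddgdg   [S → d g]

S⇒Pg⇒Qdg⇒gdUdg⇒gdgQPdg⇒gdggPdg⇒gdggQSdg⇒gdggSdSdg⇒gdggPgdSdg⇒gdggQdgdSdg⇒gdgggdgdSdg⇒gdgggdgddgdg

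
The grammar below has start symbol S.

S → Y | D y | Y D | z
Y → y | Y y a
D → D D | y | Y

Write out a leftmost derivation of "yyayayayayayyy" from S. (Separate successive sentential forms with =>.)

S => YD => YyaD => YyayaD => YyayayaD => YyayayayaD => YyayayayayaD => yyayayayayaD => yyayayayayaDD => yyayayayayaDDD => yyayayayayayDD => yyayayayayayyD => yyayayayayayyy

S => YD   [S → Y D]
YD => YyaD   [Y → Y y a]
YyaD => YyayaD   [Y → Y y a]
YyayaD => YyayayaD   [Y → Y y a]
YyayayaD => YyayayayaD   [Y → Y y a]
YyayayayaD => YyayayayayaD   [Y → Y y a]
YyayayayayaD => yyayayayayaD   [Y → y]
yyayayayayaD => yyayayayayaDD   [D → D D]
yyayayayayaDD => yyayayayayaDDD   [D → D D]
yyayayayayaDDD => yyayayayayayDD   [D → y]
yyayayayayayDD => yyayayayayayyD   [D → y]
yyayayayayayyD => yyayayayayayyy   [D → y]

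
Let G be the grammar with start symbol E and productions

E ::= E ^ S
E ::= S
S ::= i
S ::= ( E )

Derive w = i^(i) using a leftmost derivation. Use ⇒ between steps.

E ⇒ E^S ⇒ S^S ⇒ i^S ⇒ i^(E) ⇒ i^(S) ⇒ i^(i)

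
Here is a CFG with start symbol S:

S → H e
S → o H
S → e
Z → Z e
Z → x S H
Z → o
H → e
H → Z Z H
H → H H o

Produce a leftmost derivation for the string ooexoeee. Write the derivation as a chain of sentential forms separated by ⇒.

S⇒oH⇒oZZH⇒oZeZH⇒ooeZH⇒ooexSHH⇒ooexoHHH⇒ooexoeHH⇒ooexoeeH⇒ooexoeee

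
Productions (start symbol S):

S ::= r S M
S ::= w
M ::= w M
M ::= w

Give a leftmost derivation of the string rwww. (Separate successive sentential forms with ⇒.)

S ⇒ rSM   [S ::= r S M]
rSM ⇒ rwM   [S ::= w]
rwM ⇒ rwwM   [M ::= w M]
rwwM ⇒ rwww   [M ::= w]

S ⇒ rSM ⇒ rwM ⇒ rwwM ⇒ rwww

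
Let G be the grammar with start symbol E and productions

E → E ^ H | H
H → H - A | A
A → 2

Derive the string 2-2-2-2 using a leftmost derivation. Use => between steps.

E => H => H-A => H-A-A => H-A-A-A => A-A-A-A => 2-A-A-A => 2-2-A-A => 2-2-2-A => 2-2-2-2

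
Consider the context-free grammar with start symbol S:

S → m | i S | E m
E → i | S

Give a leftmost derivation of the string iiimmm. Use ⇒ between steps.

S ⇒ Em ⇒ Sm ⇒ iSm ⇒ iiSm ⇒ iiEmm ⇒ iiSmm ⇒ iiEmmm ⇒ iiimmm

S ⇒ Em   [S → E m]
Em ⇒ Sm   [E → S]
Sm ⇒ iSm   [S → i S]
iSm ⇒ iiSm   [S → i S]
iiSm ⇒ iiEmm   [S → E m]
iiEmm ⇒ iiSmm   [E → S]
iiSmm ⇒ iiEmmm   [S → E m]
iiEmmm ⇒ iiimmm   [E → i]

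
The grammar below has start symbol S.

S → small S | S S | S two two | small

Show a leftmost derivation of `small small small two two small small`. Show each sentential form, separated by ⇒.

S ⇒ S S   [S → S S]
S S ⇒ S S S   [S → S S]
S S S ⇒ small S S   [S → small]
small S S ⇒ small S S S   [S → S S]
small S S S ⇒ small small S S S   [S → small S]
small small S S S ⇒ small small S two two S S   [S → S two two]
small small S two two S S ⇒ small small small two two S S   [S → small]
small small small two two S S ⇒ small small small two two small S   [S → small]
small small small two two small S ⇒ small small small two two small small   [S → small]

S ⇒ S S ⇒ S S S ⇒ small S S ⇒ small S S S ⇒ small small S S S ⇒ small small S two two S S ⇒ small small small two two S S ⇒ small small small two two small S ⇒ small small small two two small small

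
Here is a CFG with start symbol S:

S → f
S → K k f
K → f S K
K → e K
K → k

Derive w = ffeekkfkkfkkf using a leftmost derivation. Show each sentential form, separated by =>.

S => Kkf => fSKkf => fKkfKkf => ffSKkfKkf => ffKkfKkfKkf => ffeKkfKkfKkf => ffeeKkfKkfKkf => ffeekkfKkfKkf => ffeekkfkkfKkf => ffeekkfkkfkkf

S => Kkf   [S → K k f]
Kkf => fSKkf   [K → f S K]
fSKkf => fKkfKkf   [S → K k f]
fKkfKkf => ffSKkfKkf   [K → f S K]
ffSKkfKkf => ffKkfKkfKkf   [S → K k f]
ffKkfKkfKkf => ffeKkfKkfKkf   [K → e K]
ffeKkfKkfKkf => ffeeKkfKkfKkf   [K → e K]
ffeeKkfKkfKkf => ffeekkfKkfKkf   [K → k]
ffeekkfKkfKkf => ffeekkfkkfKkf   [K → k]
ffeekkfkkfKkf => ffeekkfkkfkkf   [K → k]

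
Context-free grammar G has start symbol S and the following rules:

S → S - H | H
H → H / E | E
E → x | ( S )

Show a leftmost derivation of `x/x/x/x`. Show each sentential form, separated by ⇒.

S ⇒ H ⇒ H/E ⇒ H/E/E ⇒ H/E/E/E ⇒ E/E/E/E ⇒ x/E/E/E ⇒ x/x/E/E ⇒ x/x/x/E ⇒ x/x/x/x

S ⇒ H   [S → H]
H ⇒ H/E   [H → H / E]
H/E ⇒ H/E/E   [H → H / E]
H/E/E ⇒ H/E/E/E   [H → H / E]
H/E/E/E ⇒ E/E/E/E   [H → E]
E/E/E/E ⇒ x/E/E/E   [E → x]
x/E/E/E ⇒ x/x/E/E   [E → x]
x/x/E/E ⇒ x/x/x/E   [E → x]
x/x/x/E ⇒ x/x/x/x   [E → x]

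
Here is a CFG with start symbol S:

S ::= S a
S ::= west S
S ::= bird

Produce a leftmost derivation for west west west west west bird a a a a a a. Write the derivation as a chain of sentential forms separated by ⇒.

S ⇒ west S   [S ::= west S]
west S ⇒ west west S   [S ::= west S]
west west S ⇒ west west west S   [S ::= west S]
west west west S ⇒ west west west S a   [S ::= S a]
west west west S a ⇒ west west west S a a   [S ::= S a]
west west west S a a ⇒ west west west S a a a   [S ::= S a]
west west west S a a a ⇒ west west west S a a a a   [S ::= S a]
west west west S a a a a ⇒ west west west west S a a a a   [S ::= west S]
west west west west S a a a a ⇒ west west west west S a a a a a   [S ::= S a]
west west west west S a a a a a ⇒ west west west west S a a a a a a   [S ::= S a]
west west west west S a a a a a a ⇒ west west west west west S a a a a a a   [S ::= west S]
west west west west west S a a a a a a ⇒ west west west west west bird a a a a a a   [S ::= bird]

S ⇒ west S ⇒ west west S ⇒ west west west S ⇒ west west west S a ⇒ west west west S a a ⇒ west west west S a a a ⇒ west west west S a a a a ⇒ west west west west S a a a a ⇒ west west west west S a a a a a ⇒ west west west west S a a a a a a ⇒ west west west west west S a a a a a a ⇒ west west west west west bird a a a a a a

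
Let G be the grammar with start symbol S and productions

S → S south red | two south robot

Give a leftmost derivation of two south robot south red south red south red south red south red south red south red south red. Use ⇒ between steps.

S ⇒ S south red   [S → S south red]
S south red ⇒ S south red south red   [S → S south red]
S south red south red ⇒ S south red south red south red   [S → S south red]
S south red south red south red ⇒ S south red south red south red south red   [S → S south red]
S south red south red south red south red ⇒ S south red south red south red south red south red   [S → S south red]
S south red south red south red south red south red ⇒ S south red south red south red south red south red south red   [S → S south red]
S south red south red south red south red south red south red ⇒ S south red south red south red south red south red south red south red   [S → S south red]
S south red south red south red south red south red south red south red ⇒ S south red south red south red south red south red south red south red south red   [S → S south red]
S south red south red south red south red south red south red south red south red ⇒ two south robot south red south red south red south red south red south red south red south red   [S → two south robot]

S ⇒ S south red ⇒ S south red south red ⇒ S south red south red south red ⇒ S south red south red south red south red ⇒ S south red south red south red south red south red ⇒ S south red south red south red south red south red south red ⇒ S south red south red south red south red south red south red south red ⇒ S south red south red south red south red south red south red south red south red ⇒ two south robot south red south red south red south red south red south red south red south red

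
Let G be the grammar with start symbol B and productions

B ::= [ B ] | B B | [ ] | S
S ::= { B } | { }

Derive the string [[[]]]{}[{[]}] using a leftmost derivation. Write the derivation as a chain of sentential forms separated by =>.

B => BB => [B]B => [[B]]B => [[[]]]B => [[[]]]BB => [[[]]]SB => [[[]]]{}B => [[[]]]{}[B] => [[[]]]{}[S] => [[[]]]{}[{B}] => [[[]]]{}[{[]}]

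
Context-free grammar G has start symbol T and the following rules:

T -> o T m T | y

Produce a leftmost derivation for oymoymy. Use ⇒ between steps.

T ⇒ oTmT   [T -> o T m T]
oTmT ⇒ oymT   [T -> y]
oymT ⇒ oymoTmT   [T -> o T m T]
oymoTmT ⇒ oymoymT   [T -> y]
oymoymT ⇒ oymoymy   [T -> y]

T ⇒ oTmT ⇒ oymT ⇒ oymoTmT ⇒ oymoymT ⇒ oymoymy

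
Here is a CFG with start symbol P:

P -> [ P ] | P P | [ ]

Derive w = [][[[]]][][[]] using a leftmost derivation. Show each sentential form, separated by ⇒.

P⇒PP⇒PPP⇒PPPP⇒[]PPP⇒[][P]PP⇒[][[P]]PP⇒[][[[]]]PP⇒[][[[]]][]P⇒[][[[]]][][P]⇒[][[[]]][][[]]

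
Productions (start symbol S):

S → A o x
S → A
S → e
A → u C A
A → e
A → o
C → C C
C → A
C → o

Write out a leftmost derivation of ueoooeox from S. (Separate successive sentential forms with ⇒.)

S⇒Aox⇒uCAox⇒uCCAox⇒uCCCAox⇒uACCAox⇒ueCCAox⇒ueCCCAox⇒ueoCCAox⇒ueooCAox⇒ueoooAox⇒ueoooeox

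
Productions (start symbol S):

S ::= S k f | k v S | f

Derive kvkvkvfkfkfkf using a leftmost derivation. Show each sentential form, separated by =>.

S => kvS => kvkvS => kvkvkvS => kvkvkvSkf => kvkvkvSkfkf => kvkvkvSkfkfkf => kvkvkvfkfkfkf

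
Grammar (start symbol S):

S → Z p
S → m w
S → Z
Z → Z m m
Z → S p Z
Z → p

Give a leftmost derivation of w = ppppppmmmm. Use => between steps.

S => Z => Zmm => Zmmmm => SpZmmmm => ZpZmmmm => SpZpZmmmm => ZppZpZmmmm => pppZpZmmmm => pppppZmmmm => ppppppmmmm

S => Z   [S → Z]
Z => Zmm   [Z → Z m m]
Zmm => Zmmmm   [Z → Z m m]
Zmmmm => SpZmmmm   [Z → S p Z]
SpZmmmm => ZpZmmmm   [S → Z]
ZpZmmmm => SpZpZmmmm   [Z → S p Z]
SpZpZmmmm => ZppZpZmmmm   [S → Z p]
ZppZpZmmmm => pppZpZmmmm   [Z → p]
pppZpZmmmm => pppppZmmmm   [Z → p]
pppppZmmmm => ppppppmmmm   [Z → p]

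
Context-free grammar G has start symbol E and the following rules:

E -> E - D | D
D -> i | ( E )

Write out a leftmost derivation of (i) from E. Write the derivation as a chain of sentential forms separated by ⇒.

E ⇒ D ⇒ (E) ⇒ (D) ⇒ (i)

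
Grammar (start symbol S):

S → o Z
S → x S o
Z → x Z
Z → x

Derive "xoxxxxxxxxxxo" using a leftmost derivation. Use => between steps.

S => xSo   [S → x S o]
xSo => xoZo   [S → o Z]
xoZo => xoxZo   [Z → x Z]
xoxZo => xoxxZo   [Z → x Z]
xoxxZo => xoxxxZo   [Z → x Z]
xoxxxZo => xoxxxxZo   [Z → x Z]
xoxxxxZo => xoxxxxxZo   [Z → x Z]
xoxxxxxZo => xoxxxxxxZo   [Z → x Z]
xoxxxxxxZo => xoxxxxxxxZo   [Z → x Z]
xoxxxxxxxZo => xoxxxxxxxxZo   [Z → x Z]
xoxxxxxxxxZo => xoxxxxxxxxxZo   [Z → x Z]
xoxxxxxxxxxZo => xoxxxxxxxxxxo   [Z → x]

S=>xSo=>xoZo=>xoxZo=>xoxxZo=>xoxxxZo=>xoxxxxZo=>xoxxxxxZo=>xoxxxxxxZo=>xoxxxxxxxZo=>xoxxxxxxxxZo=>xoxxxxxxxxxZo=>xoxxxxxxxxxxo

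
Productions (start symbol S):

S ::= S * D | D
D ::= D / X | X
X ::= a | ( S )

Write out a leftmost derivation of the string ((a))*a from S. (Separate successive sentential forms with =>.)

S=>S*D=>D*D=>X*D=>(S)*D=>(D)*D=>(X)*D=>((S))*D=>((D))*D=>((X))*D=>((a))*D=>((a))*X=>((a))*a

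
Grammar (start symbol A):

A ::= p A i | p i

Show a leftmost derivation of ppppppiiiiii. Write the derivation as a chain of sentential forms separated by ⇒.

A ⇒ pAi ⇒ ppAii ⇒ pppAiii ⇒ ppppAiiii ⇒ pppppAiiiii ⇒ ppppppiiiiii

A ⇒ pAi   [A ::= p A i]
pAi ⇒ ppAii   [A ::= p A i]
ppAii ⇒ pppAiii   [A ::= p A i]
pppAiii ⇒ ppppAiiii   [A ::= p A i]
ppppAiiii ⇒ pppppAiiiii   [A ::= p A i]
pppppAiiiii ⇒ ppppppiiiiii   [A ::= p i]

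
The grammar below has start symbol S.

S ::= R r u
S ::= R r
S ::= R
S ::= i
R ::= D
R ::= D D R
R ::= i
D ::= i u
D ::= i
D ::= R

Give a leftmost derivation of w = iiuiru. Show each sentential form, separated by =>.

S => Rru => DDRru => RDRru => iDRru => iiuRru => iiuiru

S => Rru   [S ::= R r u]
Rru => DDRru   [R ::= D D R]
DDRru => RDRru   [D ::= R]
RDRru => iDRru   [R ::= i]
iDRru => iiuRru   [D ::= i u]
iiuRru => iiuiru   [R ::= i]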